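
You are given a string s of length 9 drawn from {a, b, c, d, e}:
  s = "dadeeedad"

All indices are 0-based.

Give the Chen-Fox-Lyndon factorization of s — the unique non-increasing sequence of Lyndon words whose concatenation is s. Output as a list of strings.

emit factor 1: 'd' (i=0, period=1)
emit factor 2: 'adeeed' (i=1, period=6)
emit factor 3: 'ad' (i=7, period=2)

["d", "adeeed", "ad"]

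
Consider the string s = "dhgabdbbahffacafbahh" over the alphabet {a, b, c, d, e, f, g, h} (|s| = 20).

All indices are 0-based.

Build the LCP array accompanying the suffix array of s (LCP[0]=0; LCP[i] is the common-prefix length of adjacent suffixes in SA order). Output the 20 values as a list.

sorted suffixes:
  #0 SA[0]=3  'abdbbahffacafbahh'
  #1 SA[1]=12  'acafbahh'
  #2 SA[2]=14  'afbahh'
  #3 SA[3]=8  'ahffacafbahh'
  #4 SA[4]=17  'ahh'
  #5 SA[5]=7  'bahffacafbahh'
  #6 SA[6]=16  'bahh'
  #7 SA[7]=6  'bbahffacafbahh'
  #8 SA[8]=4  'bdbbahffacafbahh'
  #9 SA[9]=13  'cafbahh'
  #10 SA[10]=5  'dbbahffacafbahh'
  #11 SA[11]=0  'dhgabdbbahffacafbahh'
  #12 SA[12]=11  'facafbahh'
  #13 SA[13]=15  'fbahh'
  #14 SA[14]=10  'ffacafbahh'
  #15 SA[15]=2  'gabdbbahffacafbahh'
  #16 SA[16]=19  'h'
  #17 SA[17]=9  'hffacafbahh'
  #18 SA[18]=1  'hgabdbbahffacafbahh'
  #19 SA[19]=18  'hh'

SA = [3, 12, 14, 8, 17, 7, 16, 6, 4, 13, 5, 0, 11, 15, 10, 2, 19, 9, 1, 18]
[i] adj suffixes → lcp
  [1] 3/12 → 1 ('a')
  [2] 12/14 → 1 ('a')
  [3] 14/8 → 1 ('a')
  [4] 8/17 → 2 ('ah')
  [5] 17/7 → 0 ('')
  [6] 7/16 → 3 ('bah')
  [7] 16/6 → 1 ('b')
  [8] 6/4 → 1 ('b')
  [9] 4/13 → 0 ('')
  [10] 13/5 → 0 ('')
  [11] 5/0 → 1 ('d')
  [12] 0/11 → 0 ('')
  [13] 11/15 → 1 ('f')
  [14] 15/10 → 1 ('f')
  [15] 10/2 → 0 ('')
  [16] 2/19 → 0 ('')
  [17] 19/9 → 1 ('h')
  [18] 9/1 → 1 ('h')
  [19] 1/18 → 1 ('h')

[0, 1, 1, 1, 2, 0, 3, 1, 1, 0, 0, 1, 0, 1, 1, 0, 0, 1, 1, 1]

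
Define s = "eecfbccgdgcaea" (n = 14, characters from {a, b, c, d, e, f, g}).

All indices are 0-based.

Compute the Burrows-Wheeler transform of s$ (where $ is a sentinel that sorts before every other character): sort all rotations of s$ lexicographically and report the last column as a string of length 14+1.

aecfgbecgae$cdc

rank  rotation         last
    0  $eecfbccgdgcaea  a
    1  a$eecfbccgdgcae  e
    2  aea$eecfbccgdgc  c
    3  bccgdgcaea$eecf  f
    4  caea$eecfbccgdg  g
    5  ccgdgcaea$eecfb  b
    6  cfbccgdgcaea$ee  e
    7  cgdgcaea$eecfbc  c
    8  dgcaea$eecfbccg  g
    9  ea$eecfbccgdgca  a
   10  ecfbccgdgcaea$e  e
   11  eecfbccgdgcaea$  $
   12  fbccgdgcaea$eec  c
   13  gcaea$eecfbccgd  d
   14  gdgcaea$eecfbcc  c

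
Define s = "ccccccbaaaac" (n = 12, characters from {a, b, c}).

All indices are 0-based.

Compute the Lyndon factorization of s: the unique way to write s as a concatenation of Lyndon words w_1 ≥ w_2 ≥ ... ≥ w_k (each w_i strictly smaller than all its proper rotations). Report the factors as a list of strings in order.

["c", "c", "c", "c", "c", "c", "b", "aaaac"]

emit factor 1: 'c' (i=0, period=1)
emit factor 2: 'c' (i=1, period=1)
emit factor 3: 'c' (i=2, period=1)
emit factor 4: 'c' (i=3, period=1)
emit factor 5: 'c' (i=4, period=1)
emit factor 6: 'c' (i=5, period=1)
emit factor 7: 'b' (i=6, period=1)
emit factor 8: 'aaaac' (i=7, period=5)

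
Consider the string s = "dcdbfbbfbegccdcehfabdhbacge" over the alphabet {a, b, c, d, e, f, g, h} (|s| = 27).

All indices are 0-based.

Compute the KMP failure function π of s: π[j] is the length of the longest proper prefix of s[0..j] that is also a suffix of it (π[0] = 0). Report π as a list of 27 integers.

π[0] = 0
j=1 s[j]='c': π[1]=0 (border '')
j=2 s[j]='d': π[2]=1 (border 'd')
j=3 s[j]='b': k: 1→0; π[3]=0 (border '')
j=4 s[j]='f': π[4]=0 (border '')
j=5 s[j]='b': π[5]=0 (border '')
j=6 s[j]='b': π[6]=0 (border '')
j=7 s[j]='f': π[7]=0 (border '')
j=8 s[j]='b': π[8]=0 (border '')
j=9 s[j]='e': π[9]=0 (border '')
j=10 s[j]='g': π[10]=0 (border '')
j=11 s[j]='c': π[11]=0 (border '')
j=12 s[j]='c': π[12]=0 (border '')
j=13 s[j]='d': π[13]=1 (border 'd')
j=14 s[j]='c': π[14]=2 (border 'dc')
j=15 s[j]='e': k: 2→0; π[15]=0 (border '')
j=16 s[j]='h': π[16]=0 (border '')
j=17 s[j]='f': π[17]=0 (border '')
j=18 s[j]='a': π[18]=0 (border '')
j=19 s[j]='b': π[19]=0 (border '')
j=20 s[j]='d': π[20]=1 (border 'd')
j=21 s[j]='h': k: 1→0; π[21]=0 (border '')
j=22 s[j]='b': π[22]=0 (border '')
j=23 s[j]='a': π[23]=0 (border '')
j=24 s[j]='c': π[24]=0 (border '')
j=25 s[j]='g': π[25]=0 (border '')
j=26 s[j]='e': π[26]=0 (border '')

[0, 0, 1, 0, 0, 0, 0, 0, 0, 0, 0, 0, 0, 1, 2, 0, 0, 0, 0, 0, 1, 0, 0, 0, 0, 0, 0]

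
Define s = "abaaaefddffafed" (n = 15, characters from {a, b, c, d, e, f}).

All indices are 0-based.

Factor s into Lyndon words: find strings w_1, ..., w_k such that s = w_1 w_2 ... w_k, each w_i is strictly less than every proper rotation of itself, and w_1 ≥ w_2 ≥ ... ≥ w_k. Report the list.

["ab", "aaaefddffafed"]

emit factor 1: 'ab' (i=0, period=2)
emit factor 2: 'aaaefddffafed' (i=2, period=13)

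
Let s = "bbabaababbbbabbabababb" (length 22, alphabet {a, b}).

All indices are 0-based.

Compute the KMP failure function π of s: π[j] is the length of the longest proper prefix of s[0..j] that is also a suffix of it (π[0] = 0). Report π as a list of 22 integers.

[0, 1, 0, 1, 0, 0, 1, 0, 1, 2, 2, 2, 3, 4, 2, 3, 4, 5, 1, 0, 1, 2]

π[0] = 0
j=1 s[j]='b': π[1]=1 (border 'b')
j=2 s[j]='a': k: 1→0; π[2]=0 (border '')
j=3 s[j]='b': π[3]=1 (border 'b')
j=4 s[j]='a': k: 1→0; π[4]=0 (border '')
j=5 s[j]='a': π[5]=0 (border '')
j=6 s[j]='b': π[6]=1 (border 'b')
j=7 s[j]='a': k: 1→0; π[7]=0 (border '')
j=8 s[j]='b': π[8]=1 (border 'b')
j=9 s[j]='b': π[9]=2 (border 'bb')
j=10 s[j]='b': k: 2→1; π[10]=2 (border 'bb')
j=11 s[j]='b': k: 2→1; π[11]=2 (border 'bb')
j=12 s[j]='a': π[12]=3 (border 'bba')
j=13 s[j]='b': π[13]=4 (border 'bbab')
j=14 s[j]='b': k: 4→1; π[14]=2 (border 'bb')
j=15 s[j]='a': π[15]=3 (border 'bba')
j=16 s[j]='b': π[16]=4 (border 'bbab')
j=17 s[j]='a': π[17]=5 (border 'bbaba')
j=18 s[j]='b': k: 5→0; π[18]=1 (border 'b')
j=19 s[j]='a': k: 1→0; π[19]=0 (border '')
j=20 s[j]='b': π[20]=1 (border 'b')
j=21 s[j]='b': π[21]=2 (border 'bb')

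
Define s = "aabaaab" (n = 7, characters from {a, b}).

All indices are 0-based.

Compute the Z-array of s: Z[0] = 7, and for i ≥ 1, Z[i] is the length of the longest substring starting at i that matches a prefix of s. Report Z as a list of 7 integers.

Z[0]=7
i=1: i≥r, start 0; Z[1]=1 grow→box=[1,2)
i=2: i≥r, start 0; Z[2]=0
i=3: i≥r, start 0; Z[3]=2 grow→box=[3,5)
i=4: min(r-i=1, Z[1]=1)=1; Z[4]=3 grow→box=[4,7)
i=5: min(r-i=2, Z[1]=1)=1; Z[5]=1
i=6: min(r-i=1, Z[2]=0)=0; Z[6]=0

[7, 1, 0, 2, 3, 1, 0]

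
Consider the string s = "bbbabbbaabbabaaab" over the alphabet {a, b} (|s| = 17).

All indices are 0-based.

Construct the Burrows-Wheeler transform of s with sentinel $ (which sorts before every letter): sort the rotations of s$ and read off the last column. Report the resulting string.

rank  rotation            last
    0  $bbbabbbaabbabaaab  b
    1  aaab$bbbabbbaabbab  b
    2  aab$bbbabbbaabbaba  a
    3  aabbabaaab$bbbabbb  b
    4  ab$bbbabbbaabbabaa  a
    5  abaaab$bbbabbbaabb  b
    6  abbabaaab$bbbabbba  a
    7  abbbaabbabaaab$bbb  b
    8  b$bbbabbbaabbabaaa  a
    9  baaab$bbbabbbaabba  a
   10  baabbabaaab$bbbabb  b
   11  babaaab$bbbabbbaab  b
   12  babbbaabbabaaab$bb  b
   13  bbaabbabaaab$bbbab  b
   14  bbabaaab$bbbabbbaa  a
   15  bbabbbaabbabaaab$b  b
   16  bbbaabbabaaab$bbba  a
   17  bbbabbbaabbabaaab$  $

bbabababaabbbbaba$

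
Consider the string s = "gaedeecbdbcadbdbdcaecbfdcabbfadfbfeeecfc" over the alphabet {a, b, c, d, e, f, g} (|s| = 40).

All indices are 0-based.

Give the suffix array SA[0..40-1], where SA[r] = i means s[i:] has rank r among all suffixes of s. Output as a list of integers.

sorted suffixes:
  #0 SA[0]=25  'abbfadfbfeeecfc'
  #1 SA[1]=11  'adbdbdcaecbfdcabbfadfbfeeecfc'
  #2 SA[2]=29  'adfbfeeecfc'
  #3 SA[3]=18  'aecbfdcabbfadfbfeeecfc'
  #4 SA[4]=1  'aedeecbdbcadbdbdcaecbfdcabbfadfbfeeecfc'
  #5 SA[5]=26  'bbfadfbfeeecfc'
  #6 SA[6]=9  'bcadbdbdcaecbfdcabbfadfbfeeecfc'
  #7 SA[7]=7  'bdbcadbdbdcaecbfdcabbfadfbfeeecfc'
  #8 SA[8]=13  'bdbdcaecbfdcabbfadfbfeeecfc'
  #9 SA[9]=15  'bdcaecbfdcabbfadfbfeeecfc'
  #10 SA[10]=27  'bfadfbfeeecfc'
  #11 SA[11]=21  'bfdcabbfadfbfeeecfc'
  #12 SA[12]=32  'bfeeecfc'
  #13 SA[13]=39  'c'
  #14 SA[14]=24  'cabbfadfbfeeecfc'
  #15 SA[15]=10  'cadbdbdcaecbfdcabbfadfbfeeecfc'
  #16 SA[16]=17  'caecbfdcabbfadfbfeeecfc'
  #17 SA[17]=6  'cbdbcadbdbdcaecbfdcabbfadfbfeeecfc'
  #18 SA[18]=20  'cbfdcabbfadfbfeeecfc'
  #19 SA[19]=37  'cfc'
  #20 SA[20]=8  'dbcadbdbdcaecbfdcabbfadfbfeeecfc'
  #21 SA[21]=12  'dbdbdcaecbfdcabbfadfbfeeecfc'
  #22 SA[22]=14  'dbdcaecbfdcabbfadfbfeeecfc'
  #23 SA[23]=23  'dcabbfadfbfeeecfc'
  #24 SA[24]=16  'dcaecbfdcabbfadfbfeeecfc'
  #25 SA[25]=3  'deecbdbcadbdbdcaecbfdcabbfadfbfeeecfc'
  #26 SA[26]=30  'dfbfeeecfc'
  #27 SA[27]=5  'ecbdbcadbdbdcaecbfdcabbfadfbfeeecfc'
  #28 SA[28]=19  'ecbfdcabbfadfbfeeecfc'
  #29 SA[29]=36  'ecfc'
  #30 SA[30]=2  'edeecbdbcadbdbdcaecbfdcabbfadfbfeeecfc'
  #31 SA[31]=4  'eecbdbcadbdbdcaecbfdcabbfadfbfeeecfc'
  #32 SA[32]=35  'eecfc'
  #33 SA[33]=34  'eeecfc'
  #34 SA[34]=28  'fadfbfeeecfc'
  #35 SA[35]=31  'fbfeeecfc'
  #36 SA[36]=38  'fc'
  #37 SA[37]=22  'fdcabbfadfbfeeecfc'
  #38 SA[38]=33  'feeecfc'
  #39 SA[39]=0  'gaedeecbdbcadbdbdcaecbfdcabbfadfbfeeecfc'

[25, 11, 29, 18, 1, 26, 9, 7, 13, 15, 27, 21, 32, 39, 24, 10, 17, 6, 20, 37, 8, 12, 14, 23, 16, 3, 30, 5, 19, 36, 2, 4, 35, 34, 28, 31, 38, 22, 33, 0]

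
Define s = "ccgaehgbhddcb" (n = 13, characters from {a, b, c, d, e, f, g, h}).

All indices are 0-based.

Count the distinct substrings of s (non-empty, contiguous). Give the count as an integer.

85

rank | idx | suffix
   0 |   3 | aehgbhddcb
   1 |  12 | b
   2 |   7 | bhddcb
   3 |  11 | cb
   4 |   0 | ccgaehgbhddcb
   5 |   1 | cgaehgbhddcb
   6 |  10 | dcb
   7 |   9 | ddcb
   8 |   4 | ehgbhddcb
   9 |   2 | gaehgbhddcb
  10 |   6 | gbhddcb
  11 |   8 | hddcb
  12 |   5 | hgbhddcb

SA = [3, 12, 7, 11, 0, 1, 10, 9, 4, 2, 6, 8, 5]
i: (SA[i-1],SA[i]) lcp shared
  1: (3,12) 0 ''
  2: (12,7) 1 'b'
  3: (7,11) 0 ''
  4: (11,0) 1 'c'
  5: (0,1) 1 'c'
  6: (1,10) 0 ''
  7: (10,9) 1 'd'
  8: (9,4) 0 ''
  9: (4,2) 0 ''
  10: (2,6) 1 'g'
  11: (6,8) 0 ''
  12: (8,5) 1 'h'

n(n+1)/2 = 13·14/2 = 91
Σ LCP = 0 + 0 + 1 + 0 + 1 + 1 + 0 + 1 + 0 + 0 + 1 + 0 + 1 = 6
distinct = 91 − 6 = 85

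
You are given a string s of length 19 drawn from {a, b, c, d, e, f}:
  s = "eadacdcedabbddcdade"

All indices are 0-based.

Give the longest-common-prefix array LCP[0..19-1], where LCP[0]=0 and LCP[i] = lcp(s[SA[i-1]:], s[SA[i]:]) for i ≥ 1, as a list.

sorted suffixes:
  #0 SA[0]=9  'abbddcdade'
  #1 SA[1]=3  'acdcedabbddcdade'
  #2 SA[2]=1  'adacdcedabbddcdade'
  #3 SA[3]=16  'ade'
  #4 SA[4]=10  'bbddcdade'
  #5 SA[5]=11  'bddcdade'
  #6 SA[6]=14  'cdade'
  #7 SA[7]=4  'cdcedabbddcdade'
  #8 SA[8]=6  'cedabbddcdade'
  #9 SA[9]=8  'dabbddcdade'
  #10 SA[10]=2  'dacdcedabbddcdade'
  #11 SA[11]=15  'dade'
  #12 SA[12]=13  'dcdade'
  #13 SA[13]=5  'dcedabbddcdade'
  #14 SA[14]=12  'ddcdade'
  #15 SA[15]=17  'de'
  #16 SA[16]=18  'e'
  #17 SA[17]=0  'eadacdcedabbddcdade'
  #18 SA[18]=7  'edabbddcdade'

SA = [9, 3, 1, 16, 10, 11, 14, 4, 6, 8, 2, 15, 13, 5, 12, 17, 18, 0, 7]
i: (SA[i-1],SA[i]) lcp shared
  1: (9,3) 1 'a'
  2: (3,1) 1 'a'
  3: (1,16) 2 'ad'
  4: (16,10) 0 ''
  5: (10,11) 1 'b'
  6: (11,14) 0 ''
  7: (14,4) 2 'cd'
  8: (4,6) 1 'c'
  9: (6,8) 0 ''
  10: (8,2) 2 'da'
  11: (2,15) 2 'da'
  12: (15,13) 1 'd'
  13: (13,5) 2 'dc'
  14: (5,12) 1 'd'
  15: (12,17) 1 'd'
  16: (17,18) 0 ''
  17: (18,0) 1 'e'
  18: (0,7) 1 'e'

[0, 1, 1, 2, 0, 1, 0, 2, 1, 0, 2, 2, 1, 2, 1, 1, 0, 1, 1]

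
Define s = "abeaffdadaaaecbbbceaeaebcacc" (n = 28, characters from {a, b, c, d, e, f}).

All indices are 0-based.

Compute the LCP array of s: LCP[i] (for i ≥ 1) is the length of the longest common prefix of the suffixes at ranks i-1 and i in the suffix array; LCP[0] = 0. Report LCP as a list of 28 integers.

sorted suffixes:
  #0 SA[0]=9  'aaaecbbbceaeaebcacc'
  #1 SA[1]=10  'aaecbbbceaeaebcacc'
  #2 SA[2]=0  'abeaffdadaaaecbbbceaeaebcacc'
  #3 SA[3]=25  'acc'
  #4 SA[4]=7  'adaaaecbbbceaeaebcacc'
  #5 SA[5]=19  'aeaebcacc'
  #6 SA[6]=21  'aebcacc'
  #7 SA[7]=11  'aecbbbceaeaebcacc'
  #8 SA[8]=3  'affdadaaaecbbbceaeaebcacc'
  #9 SA[9]=14  'bbbceaeaebcacc'
  #10 SA[10]=15  'bbceaeaebcacc'
  #11 SA[11]=23  'bcacc'
  #12 SA[12]=16  'bceaeaebcacc'
  #13 SA[13]=1  'beaffdadaaaecbbbceaeaebcacc'
  #14 SA[14]=27  'c'
  #15 SA[15]=24  'cacc'
  #16 SA[16]=13  'cbbbceaeaebcacc'
  #17 SA[17]=26  'cc'
  #18 SA[18]=17  'ceaeaebcacc'
  #19 SA[19]=8  'daaaecbbbceaeaebcacc'
  #20 SA[20]=6  'dadaaaecbbbceaeaebcacc'
  #21 SA[21]=18  'eaeaebcacc'
  #22 SA[22]=20  'eaebcacc'
  #23 SA[23]=2  'eaffdadaaaecbbbceaeaebcacc'
  #24 SA[24]=22  'ebcacc'
  #25 SA[25]=12  'ecbbbceaeaebcacc'
  #26 SA[26]=5  'fdadaaaecbbbceaeaebcacc'
  #27 SA[27]=4  'ffdadaaaecbbbceaeaebcacc'

SA = [9, 10, 0, 25, 7, 19, 21, 11, 3, 14, 15, 23, 16, 1, 27, 24, 13, 26, 17, 8, 6, 18, 20, 2, 22, 12, 5, 4]
rank  pair      lcp
   1  s[9:],s[10:]  2  'aa'
   2  s[10:],s[0:]  1  'a'
   3  s[0:],s[25:]  1  'a'
   4  s[25:],s[7:]  1  'a'
   5  s[7:],s[19:]  1  'a'
   6  s[19:],s[21:]  2  'ae'
   7  s[21:],s[11:]  2  'ae'
   8  s[11:],s[3:]  1  'a'
   9  s[3:],s[14:]  0  ''
  10  s[14:],s[15:]  2  'bb'
  11  s[15:],s[23:]  1  'b'
  12  s[23:],s[16:]  2  'bc'
  13  s[16:],s[1:]  1  'b'
  14  s[1:],s[27:]  0  ''
  15  s[27:],s[24:]  1  'c'
  16  s[24:],s[13:]  1  'c'
  17  s[13:],s[26:]  1  'c'
  18  s[26:],s[17:]  1  'c'
  19  s[17:],s[8:]  0  ''
  20  s[8:],s[6:]  2  'da'
  21  s[6:],s[18:]  0  ''
  22  s[18:],s[20:]  3  'eae'
  23  s[20:],s[2:]  2  'ea'
  24  s[2:],s[22:]  1  'e'
  25  s[22:],s[12:]  1  'e'
  26  s[12:],s[5:]  0  ''
  27  s[5:],s[4:]  1  'f'

[0, 2, 1, 1, 1, 1, 2, 2, 1, 0, 2, 1, 2, 1, 0, 1, 1, 1, 1, 0, 2, 0, 3, 2, 1, 1, 0, 1]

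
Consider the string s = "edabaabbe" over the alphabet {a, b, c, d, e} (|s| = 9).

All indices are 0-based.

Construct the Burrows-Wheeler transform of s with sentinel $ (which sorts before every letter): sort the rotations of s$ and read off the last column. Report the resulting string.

ebdaaabeb$

rank  rotation    last
    0  $edabaabbe  e
    1  aabbe$edab  b
    2  abaabbe$ed  d
    3  abbe$edaba  a
    4  baabbe$eda  a
    5  bbe$edabaa  a
    6  be$edabaab  b
    7  dabaabbe$e  e
    8  e$edabaabb  b
    9  edabaabbe$  $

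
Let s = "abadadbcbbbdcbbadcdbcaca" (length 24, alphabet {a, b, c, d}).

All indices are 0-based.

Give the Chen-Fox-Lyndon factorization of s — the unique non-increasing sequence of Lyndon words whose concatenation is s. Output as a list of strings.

emit factor 1: 'abadadbcbbbdcbbadcdbcac' (i=0, period=23)
emit factor 2: 'a' (i=23, period=1)

["abadadbcbbbdcbbadcdbcac", "a"]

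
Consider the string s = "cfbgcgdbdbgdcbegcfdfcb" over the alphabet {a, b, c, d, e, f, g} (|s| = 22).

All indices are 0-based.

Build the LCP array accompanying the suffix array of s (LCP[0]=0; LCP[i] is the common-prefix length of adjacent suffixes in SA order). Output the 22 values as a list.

rank | idx | suffix
   0 |  21 | b
   1 |   7 | bdbgdcbegcfdfcb
   2 |  13 | begcfdfcb
   3 |   2 | bgcgdbdbgdcbegcfdfcb
   4 |   9 | bgdcbegcfdfcb
   5 |  20 | cb
   6 |  12 | cbegcfdfcb
   7 |   0 | cfbgcgdbdbgdcbegcfdfcb
   8 |  16 | cfdfcb
   9 |   4 | cgdbdbgdcbegcfdfcb
  10 |   6 | dbdbgdcbegcfdfcb
  11 |   8 | dbgdcbegcfdfcb
  12 |  11 | dcbegcfdfcb
  13 |  18 | dfcb
  14 |  14 | egcfdfcb
  15 |   1 | fbgcgdbdbgdcbegcfdfcb
  16 |  19 | fcb
  17 |  17 | fdfcb
  18 |  15 | gcfdfcb
  19 |   3 | gcgdbdbgdcbegcfdfcb
  20 |   5 | gdbdbgdcbegcfdfcb
  21 |  10 | gdcbegcfdfcb

SA = [21, 7, 13, 2, 9, 20, 12, 0, 16, 4, 6, 8, 11, 18, 14, 1, 19, 17, 15, 3, 5, 10]
rank  pair      lcp
   1  s[21:],s[7:]  1  'b'
   2  s[7:],s[13:]  1  'b'
   3  s[13:],s[2:]  1  'b'
   4  s[2:],s[9:]  2  'bg'
   5  s[9:],s[20:]  0  ''
   6  s[20:],s[12:]  2  'cb'
   7  s[12:],s[0:]  1  'c'
   8  s[0:],s[16:]  2  'cf'
   9  s[16:],s[4:]  1  'c'
  10  s[4:],s[6:]  0  ''
  11  s[6:],s[8:]  2  'db'
  12  s[8:],s[11:]  1  'd'
  13  s[11:],s[18:]  1  'd'
  14  s[18:],s[14:]  0  ''
  15  s[14:],s[1:]  0  ''
  16  s[1:],s[19:]  1  'f'
  17  s[19:],s[17:]  1  'f'
  18  s[17:],s[15:]  0  ''
  19  s[15:],s[3:]  2  'gc'
  20  s[3:],s[5:]  1  'g'
  21  s[5:],s[10:]  2  'gd'

[0, 1, 1, 1, 2, 0, 2, 1, 2, 1, 0, 2, 1, 1, 0, 0, 1, 1, 0, 2, 1, 2]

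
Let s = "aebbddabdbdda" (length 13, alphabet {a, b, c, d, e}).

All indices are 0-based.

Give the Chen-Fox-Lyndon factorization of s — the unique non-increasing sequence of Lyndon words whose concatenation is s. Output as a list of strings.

["aebbdd", "abdbdd", "a"]

emit factor 1: 'aebbdd' (i=0, period=6)
emit factor 2: 'abdbdd' (i=6, period=6)
emit factor 3: 'a' (i=12, period=1)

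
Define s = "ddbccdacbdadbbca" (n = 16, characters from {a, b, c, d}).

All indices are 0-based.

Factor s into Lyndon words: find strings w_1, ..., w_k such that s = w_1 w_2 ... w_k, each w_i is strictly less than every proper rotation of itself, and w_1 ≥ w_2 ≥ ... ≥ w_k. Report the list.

["d", "d", "bccd", "acbdadbbc", "a"]

emit factor 1: 'd' (i=0, period=1)
emit factor 2: 'd' (i=1, period=1)
emit factor 3: 'bccd' (i=2, period=4)
emit factor 4: 'acbdadbbc' (i=6, period=9)
emit factor 5: 'a' (i=15, period=1)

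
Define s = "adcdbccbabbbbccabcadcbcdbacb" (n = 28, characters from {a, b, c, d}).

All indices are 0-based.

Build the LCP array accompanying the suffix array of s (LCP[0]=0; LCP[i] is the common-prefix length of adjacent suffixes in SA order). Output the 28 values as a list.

rank | idx | suffix
   0 |   8 | abbbbccabcadcbcdbacb
   1 |  15 | abcadcbcdbacb
   2 |  25 | acb
   3 |  18 | adcbcdbacb
   4 |   0 | adcdbccbabbbbccabcadcbcdbacb
   5 |  27 | b
   6 |   7 | babbbbccabcadcbcdbacb
   7 |  24 | bacb
   8 |   9 | bbbbccabcadcbcdbacb
   9 |  10 | bbbccabcadcbcdbacb
  10 |  11 | bbccabcadcbcdbacb
  11 |  16 | bcadcbcdbacb
  12 |  12 | bccabcadcbcdbacb
  13 |   4 | bccbabbbbccabcadcbcdbacb
  14 |  21 | bcdbacb
  15 |  14 | cabcadcbcdbacb
  16 |  17 | cadcbcdbacb
  17 |  26 | cb
  18 |   6 | cbabbbbccabcadcbcdbacb
  19 |  20 | cbcdbacb
  20 |  13 | ccabcadcbcdbacb
  21 |   5 | ccbabbbbccabcadcbcdbacb
  22 |  22 | cdbacb
  23 |   2 | cdbccbabbbbccabcadcbcdbacb
  24 |  23 | dbacb
  25 |   3 | dbccbabbbbccabcadcbcdbacb
  26 |  19 | dcbcdbacb
  27 |   1 | dcdbccbabbbbccabcadcbcdbacb

SA = [8, 15, 25, 18, 0, 27, 7, 24, 9, 10, 11, 16, 12, 4, 21, 14, 17, 26, 6, 20, 13, 5, 22, 2, 23, 3, 19, 1]
i: (SA[i-1],SA[i]) lcp shared
  1: (8,15) 2 'ab'
  2: (15,25) 1 'a'
  3: (25,18) 1 'a'
  4: (18,0) 3 'adc'
  5: (0,27) 0 ''
  6: (27,7) 1 'b'
  7: (7,24) 2 'ba'
  8: (24,9) 1 'b'
  9: (9,10) 3 'bbb'
  10: (10,11) 2 'bb'
  11: (11,16) 1 'b'
  12: (16,12) 2 'bc'
  13: (12,4) 3 'bcc'
  14: (4,21) 2 'bc'
  15: (21,14) 0 ''
  16: (14,17) 2 'ca'
  17: (17,26) 1 'c'
  18: (26,6) 2 'cb'
  19: (6,20) 2 'cb'
  20: (20,13) 1 'c'
  21: (13,5) 2 'cc'
  22: (5,22) 1 'c'
  23: (22,2) 3 'cdb'
  24: (2,23) 0 ''
  25: (23,3) 2 'db'
  26: (3,19) 1 'd'
  27: (19,1) 2 'dc'

[0, 2, 1, 1, 3, 0, 1, 2, 1, 3, 2, 1, 2, 3, 2, 0, 2, 1, 2, 2, 1, 2, 1, 3, 0, 2, 1, 2]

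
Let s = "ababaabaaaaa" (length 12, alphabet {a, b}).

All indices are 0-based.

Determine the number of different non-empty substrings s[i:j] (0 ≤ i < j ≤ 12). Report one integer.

rank→(start, suffix):
  0 → (11, 'a')
  1 → (10, 'aa')
  2 → (9, 'aaa')
  3 → (8, 'aaaa')
  4 → (7, 'aaaaa')
  5 → (4, 'aabaaaaa')
  6 → (5, 'abaaaaa')
  7 → (2, 'abaabaaaaa')
  8 → (0, 'ababaabaaaaa')
  9 → (6, 'baaaaa')
  10 → (3, 'baabaaaaa')
  11 → (1, 'babaabaaaaa')

SA = [11, 10, 9, 8, 7, 4, 5, 2, 0, 6, 3, 1]
i: (SA[i-1],SA[i]) lcp shared
  1: (11,10) 1 'a'
  2: (10,9) 2 'aa'
  3: (9,8) 3 'aaa'
  4: (8,7) 4 'aaaa'
  5: (7,4) 2 'aa'
  6: (4,5) 1 'a'
  7: (5,2) 4 'abaa'
  8: (2,0) 3 'aba'
  9: (0,6) 0 ''
  10: (6,3) 3 'baa'
  11: (3,1) 2 'ba'

n(n+1)/2 = 12·13/2 = 78
Σ LCP = 0 + 1 + 2 + 3 + 4 + 2 + 1 + 4 + 3 + 0 + 3 + 2 = 25
distinct = 78 − 25 = 53

53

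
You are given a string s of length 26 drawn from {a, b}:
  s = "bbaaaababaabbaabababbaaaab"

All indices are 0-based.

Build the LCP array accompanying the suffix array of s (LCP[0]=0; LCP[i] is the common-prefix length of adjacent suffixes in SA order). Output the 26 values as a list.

[0, 5, 3, 4, 2, 3, 6, 3, 1, 2, 3, 5, 4, 2, 5, 0, 1, 6, 3, 4, 2, 4, 3, 1, 7, 4]

rank→(start, suffix):
  0 → (21, 'aaaab')
  1 → (2, 'aaaababaabbaabababbaaaab')
  2 → (22, 'aaab')
  3 → (3, 'aaababaabbaabababbaaaab')
  4 → (23, 'aab')
  5 → (4, 'aababaabbaabababbaaaab')
  6 → (13, 'aabababbaaaab')
  7 → (9, 'aabbaabababbaaaab')
  8 → (24, 'ab')
  9 → (7, 'abaabbaabababbaaaab')
  10 → (5, 'ababaabbaabababbaaaab')
  11 → (14, 'abababbaaaab')
  12 → (16, 'ababbaaaab')
  13 → (18, 'abbaaaab')
  14 → (10, 'abbaabababbaaaab')
  15 → (25, 'b')
  16 → (20, 'baaaab')
  17 → (1, 'baaaababaabbaabababbaaaab')
  18 → (12, 'baabababbaaaab')
  19 → (8, 'baabbaabababbaaaab')
  20 → (6, 'babaabbaabababbaaaab')
  21 → (15, 'bababbaaaab')
  22 → (17, 'babbaaaab')
  23 → (19, 'bbaaaab')
  24 → (0, 'bbaaaababaabbaabababbaaaab')
  25 → (11, 'bbaabababbaaaab')

SA = [21, 2, 22, 3, 23, 4, 13, 9, 24, 7, 5, 14, 16, 18, 10, 25, 20, 1, 12, 8, 6, 15, 17, 19, 0, 11]
i: (SA[i-1],SA[i]) lcp shared
  1: (21,2) 5 'aaaab'
  2: (2,22) 3 'aaa'
  3: (22,3) 4 'aaab'
  4: (3,23) 2 'aa'
  5: (23,4) 3 'aab'
  6: (4,13) 6 'aababa'
  7: (13,9) 3 'aab'
  8: (9,24) 1 'a'
  9: (24,7) 2 'ab'
  10: (7,5) 3 'aba'
  11: (5,14) 5 'ababa'
  12: (14,16) 4 'abab'
  13: (16,18) 2 'ab'
  14: (18,10) 5 'abbaa'
  15: (10,25) 0 ''
  16: (25,20) 1 'b'
  17: (20,1) 6 'baaaab'
  18: (1,12) 3 'baa'
  19: (12,8) 4 'baab'
  20: (8,6) 2 'ba'
  21: (6,15) 4 'baba'
  22: (15,17) 3 'bab'
  23: (17,19) 1 'b'
  24: (19,0) 7 'bbaaaab'
  25: (0,11) 4 'bbaa'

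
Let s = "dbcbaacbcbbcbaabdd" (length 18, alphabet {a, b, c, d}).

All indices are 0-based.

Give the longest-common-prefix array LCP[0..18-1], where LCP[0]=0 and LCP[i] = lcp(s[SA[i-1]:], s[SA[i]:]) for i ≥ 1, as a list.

[0, 2, 1, 1, 0, 3, 1, 1, 5, 3, 1, 0, 4, 2, 2, 0, 1, 1]

sorted suffixes:
  #0 SA[0]=13  'aabdd'
  #1 SA[1]=4  'aacbcbbcbaabdd'
  #2 SA[2]=14  'abdd'
  #3 SA[3]=5  'acbcbbcbaabdd'
  #4 SA[4]=12  'baabdd'
  #5 SA[5]=3  'baacbcbbcbaabdd'
  #6 SA[6]=9  'bbcbaabdd'
  #7 SA[7]=10  'bcbaabdd'
  #8 SA[8]=1  'bcbaacbcbbcbaabdd'
  #9 SA[9]=7  'bcbbcbaabdd'
  #10 SA[10]=15  'bdd'
  #11 SA[11]=11  'cbaabdd'
  #12 SA[12]=2  'cbaacbcbbcbaabdd'
  #13 SA[13]=8  'cbbcbaabdd'
  #14 SA[14]=6  'cbcbbcbaabdd'
  #15 SA[15]=17  'd'
  #16 SA[16]=0  'dbcbaacbcbbcbaabdd'
  #17 SA[17]=16  'dd'

SA = [13, 4, 14, 5, 12, 3, 9, 10, 1, 7, 15, 11, 2, 8, 6, 17, 0, 16]
i: (SA[i-1],SA[i]) lcp shared
  1: (13,4) 2 'aa'
  2: (4,14) 1 'a'
  3: (14,5) 1 'a'
  4: (5,12) 0 ''
  5: (12,3) 3 'baa'
  6: (3,9) 1 'b'
  7: (9,10) 1 'b'
  8: (10,1) 5 'bcbaa'
  9: (1,7) 3 'bcb'
  10: (7,15) 1 'b'
  11: (15,11) 0 ''
  12: (11,2) 4 'cbaa'
  13: (2,8) 2 'cb'
  14: (8,6) 2 'cb'
  15: (6,17) 0 ''
  16: (17,0) 1 'd'
  17: (0,16) 1 'd'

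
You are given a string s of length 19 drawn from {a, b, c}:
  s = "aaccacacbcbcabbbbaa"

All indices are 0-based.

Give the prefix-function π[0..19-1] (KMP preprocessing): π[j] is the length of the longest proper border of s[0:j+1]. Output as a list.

π[0] = 0
j=1 s[j]='a': π[1]=1 (border 'a')
j=2 s[j]='c': k: 1→0; π[2]=0 (border '')
j=3 s[j]='c': π[3]=0 (border '')
j=4 s[j]='a': π[4]=1 (border 'a')
j=5 s[j]='c': k: 1→0; π[5]=0 (border '')
j=6 s[j]='a': π[6]=1 (border 'a')
j=7 s[j]='c': k: 1→0; π[7]=0 (border '')
j=8 s[j]='b': π[8]=0 (border '')
j=9 s[j]='c': π[9]=0 (border '')
j=10 s[j]='b': π[10]=0 (border '')
j=11 s[j]='c': π[11]=0 (border '')
j=12 s[j]='a': π[12]=1 (border 'a')
j=13 s[j]='b': k: 1→0; π[13]=0 (border '')
j=14 s[j]='b': π[14]=0 (border '')
j=15 s[j]='b': π[15]=0 (border '')
j=16 s[j]='b': π[16]=0 (border '')
j=17 s[j]='a': π[17]=1 (border 'a')
j=18 s[j]='a': π[18]=2 (border 'aa')

[0, 1, 0, 0, 1, 0, 1, 0, 0, 0, 0, 0, 1, 0, 0, 0, 0, 1, 2]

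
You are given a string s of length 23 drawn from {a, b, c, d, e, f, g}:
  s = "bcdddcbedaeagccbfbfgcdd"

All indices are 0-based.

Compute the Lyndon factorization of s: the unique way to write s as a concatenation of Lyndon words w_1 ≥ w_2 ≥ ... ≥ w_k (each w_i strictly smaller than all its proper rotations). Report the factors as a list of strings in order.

emit factor 1: 'bcdddcbed' (i=0, period=9)
emit factor 2: 'aeagccbfbfgcdd' (i=9, period=14)

["bcdddcbed", "aeagccbfbfgcdd"]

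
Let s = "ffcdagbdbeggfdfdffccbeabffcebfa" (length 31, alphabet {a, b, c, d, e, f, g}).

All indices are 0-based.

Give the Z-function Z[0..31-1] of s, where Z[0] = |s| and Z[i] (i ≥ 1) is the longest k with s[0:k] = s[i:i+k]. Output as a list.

[31, 1, 0, 0, 0, 0, 0, 0, 0, 0, 0, 0, 1, 0, 1, 0, 3, 1, 0, 0, 0, 0, 0, 0, 3, 1, 0, 0, 0, 1, 0]

Z[0]=31
i=1: outside box; Z[1]=1 grow→box=[1,2)
i=2: outside box; Z[2]=0
i=3: outside box; Z[3]=0
i=4: outside box; Z[4]=0
i=5: outside box; Z[5]=0
i=6: outside box; Z[6]=0
i=7: outside box; Z[7]=0
i=8: outside box; Z[8]=0
i=9: outside box; Z[9]=0
i=10: outside box; Z[10]=0
i=11: outside box; Z[11]=0
i=12: outside box; Z[12]=1 grow→box=[12,13)
i=13: outside box; Z[13]=0
i=14: outside box; Z[14]=1 grow→box=[14,15)
i=15: outside box; Z[15]=0
i=16: outside box; Z[16]=3 grow→box=[16,19)
i=17: min(r-i=2, Z[1]=1)=1; Z[17]=1
i=18: min(r-i=1, Z[2]=0)=0; Z[18]=0
i=19: outside box; Z[19]=0
i=20: outside box; Z[20]=0
i=21: outside box; Z[21]=0
i=22: outside box; Z[22]=0
i=23: outside box; Z[23]=0
i=24: outside box; Z[24]=3 grow→box=[24,27)
i=25: min(r-i=2, Z[1]=1)=1; Z[25]=1
i=26: min(r-i=1, Z[2]=0)=0; Z[26]=0
i=27: outside box; Z[27]=0
i=28: outside box; Z[28]=0
i=29: outside box; Z[29]=1 grow→box=[29,30)
i=30: outside box; Z[30]=0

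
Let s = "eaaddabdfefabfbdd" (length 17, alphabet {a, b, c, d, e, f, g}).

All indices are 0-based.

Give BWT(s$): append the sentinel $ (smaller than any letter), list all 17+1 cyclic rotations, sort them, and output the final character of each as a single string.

rank  rotation            last
    0  $eaaddabdfefabfbdd  d
    1  aaddabdfefabfbdd$e  e
    2  abdfefabfbdd$eaadd  d
    3  abfbdd$eaaddabdfef  f
    4  addabdfefabfbdd$ea  a
    5  bdd$eaaddabdfefabf  f
    6  bdfefabfbdd$eaadda  a
    7  bfbdd$eaaddabdfefa  a
    8  d$eaaddabdfefabfbd  d
    9  dabdfefabfbdd$eaad  d
   10  dd$eaaddabdfefabfb  b
   11  ddabdfefabfbdd$eaa  a
   12  dfefabfbdd$eaaddab  b
   13  eaaddabdfefabfbdd$  $
   14  efabfbdd$eaaddabdf  f
   15  fabfbdd$eaaddabdfe  e
   16  fbdd$eaaddabdfefab  b
   17  fefabfbdd$eaaddabd  d

dedfafaaddbab$febd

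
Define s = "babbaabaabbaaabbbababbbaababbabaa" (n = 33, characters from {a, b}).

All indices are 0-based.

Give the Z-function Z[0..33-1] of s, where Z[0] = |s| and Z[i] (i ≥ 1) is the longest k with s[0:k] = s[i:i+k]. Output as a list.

[33, 0, 1, 2, 0, 0, 2, 0, 0, 1, 2, 0, 0, 0, 1, 1, 3, 0, 4, 0, 1, 1, 2, 0, 0, 5, 0, 1, 3, 0, 2, 0, 0]

Z[0]=33
i=1: outside box; Z[1]=0
i=2: outside box; Z[2]=1 extend→box=[2,3)
i=3: outside box; Z[3]=2 extend→box=[3,5)
i=4: min(r-i=1, Z[1]=0)=0; Z[4]=0
i=5: outside box; Z[5]=0
i=6: outside box; Z[6]=2 extend→box=[6,8)
i=7: min(r-i=1, Z[1]=0)=0; Z[7]=0
i=8: outside box; Z[8]=0
i=9: outside box; Z[9]=1 extend→box=[9,10)
i=10: outside box; Z[10]=2 extend→box=[10,12)
i=11: min(r-i=1, Z[1]=0)=0; Z[11]=0
i=12: outside box; Z[12]=0
i=13: outside box; Z[13]=0
i=14: outside box; Z[14]=1 extend→box=[14,15)
i=15: outside box; Z[15]=1 extend→box=[15,16)
i=16: outside box; Z[16]=3 extend→box=[16,19)
i=17: min(r-i=2, Z[1]=0)=0; Z[17]=0
i=18: min(r-i=1, Z[2]=1)=1; Z[18]=4 extend→box=[18,22)
i=19: min(r-i=3, Z[1]=0)=0; Z[19]=0
i=20: min(r-i=2, Z[2]=1)=1; Z[20]=1
i=21: min(r-i=1, Z[3]=2)=1; Z[21]=1
i=22: outside box; Z[22]=2 extend→box=[22,24)
i=23: min(r-i=1, Z[1]=0)=0; Z[23]=0
i=24: outside box; Z[24]=0
i=25: outside box; Z[25]=5 extend→box=[25,30)
i=26: min(r-i=4, Z[1]=0)=0; Z[26]=0
i=27: min(r-i=3, Z[2]=1)=1; Z[27]=1
i=28: min(r-i=2, Z[3]=2)=2; Z[28]=3 extend→box=[28,31)
i=29: min(r-i=2, Z[1]=0)=0; Z[29]=0
i=30: min(r-i=1, Z[2]=1)=1; Z[30]=2 extend→box=[30,32)
i=31: min(r-i=1, Z[1]=0)=0; Z[31]=0
i=32: outside box; Z[32]=0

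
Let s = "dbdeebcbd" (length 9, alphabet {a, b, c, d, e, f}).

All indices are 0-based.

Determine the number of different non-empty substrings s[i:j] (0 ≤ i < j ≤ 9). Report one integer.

rank→(start, suffix):
  0 → (5, 'bcbd')
  1 → (7, 'bd')
  2 → (1, 'bdeebcbd')
  3 → (6, 'cbd')
  4 → (8, 'd')
  5 → (0, 'dbdeebcbd')
  6 → (2, 'deebcbd')
  7 → (4, 'ebcbd')
  8 → (3, 'eebcbd')

SA = [5, 7, 1, 6, 8, 0, 2, 4, 3]
rank  pair      lcp
   1  s[5:],s[7:]  1  'b'
   2  s[7:],s[1:]  2  'bd'
   3  s[1:],s[6:]  0  ''
   4  s[6:],s[8:]  0  ''
   5  s[8:],s[0:]  1  'd'
   6  s[0:],s[2:]  1  'd'
   7  s[2:],s[4:]  0  ''
   8  s[4:],s[3:]  1  'e'

n(n+1)/2 = 9·10/2 = 45
Σ LCP = 0 + 1 + 2 + 0 + 0 + 1 + 1 + 0 + 1 = 6
distinct = 45 − 6 = 39

39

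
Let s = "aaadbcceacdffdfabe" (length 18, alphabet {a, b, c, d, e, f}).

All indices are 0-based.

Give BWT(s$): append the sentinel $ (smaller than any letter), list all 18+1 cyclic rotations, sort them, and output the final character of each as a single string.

rank  rotation             last
    0  $aaadbcceacdffdfabe  e
    1  aaadbcceacdffdfabe$  $
    2  aadbcceacdffdfabe$a  a
    3  abe$aaadbcceacdffdf  f
    4  acdffdfabe$aaadbcce  e
    5  adbcceacdffdfabe$aa  a
    6  bcceacdffdfabe$aaad  d
    7  be$aaadbcceacdffdfa  a
    8  cceacdffdfabe$aaadb  b
    9  cdffdfabe$aaadbccea  a
   10  ceacdffdfabe$aaadbc  c
   11  dbcceacdffdfabe$aaa  a
   12  dfabe$aaadbcceacdff  f
   13  dffdfabe$aaadbcceac  c
   14  e$aaadbcceacdffdfab  b
   15  eacdffdfabe$aaadbcc  c
   16  fabe$aaadbcceacdffd  d
   17  fdfabe$aaadbcceacdf  f
   18  ffdfabe$aaadbcceacd  d

e$afeadabacafcbcdfd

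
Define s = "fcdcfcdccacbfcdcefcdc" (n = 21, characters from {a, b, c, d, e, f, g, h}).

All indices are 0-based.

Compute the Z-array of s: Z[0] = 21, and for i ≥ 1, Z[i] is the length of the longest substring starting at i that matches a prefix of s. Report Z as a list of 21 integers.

[21, 0, 0, 0, 4, 0, 0, 0, 0, 0, 0, 0, 4, 0, 0, 0, 0, 4, 0, 0, 0]

Z[0]=21
i=1: i≥r, start 0; Z[1]=0
i=2: i≥r, start 0; Z[2]=0
i=3: i≥r, start 0; Z[3]=0
i=4: i≥r, start 0; Z[4]=4 grow→box=[4,8)
i=5: min(r-i=3, Z[1]=0)=0; Z[5]=0
i=6: min(r-i=2, Z[2]=0)=0; Z[6]=0
i=7: min(r-i=1, Z[3]=0)=0; Z[7]=0
i=8: i≥r, start 0; Z[8]=0
i=9: i≥r, start 0; Z[9]=0
i=10: i≥r, start 0; Z[10]=0
i=11: i≥r, start 0; Z[11]=0
i=12: i≥r, start 0; Z[12]=4 grow→box=[12,16)
i=13: min(r-i=3, Z[1]=0)=0; Z[13]=0
i=14: min(r-i=2, Z[2]=0)=0; Z[14]=0
i=15: min(r-i=1, Z[3]=0)=0; Z[15]=0
i=16: i≥r, start 0; Z[16]=0
i=17: i≥r, start 0; Z[17]=4 grow→box=[17,21)
i=18: min(r-i=3, Z[1]=0)=0; Z[18]=0
i=19: min(r-i=2, Z[2]=0)=0; Z[19]=0
i=20: min(r-i=1, Z[3]=0)=0; Z[20]=0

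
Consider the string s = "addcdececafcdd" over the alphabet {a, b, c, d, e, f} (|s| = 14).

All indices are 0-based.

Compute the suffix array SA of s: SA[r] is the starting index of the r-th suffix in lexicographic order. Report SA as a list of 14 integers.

[0, 9, 8, 11, 3, 6, 13, 2, 12, 1, 4, 7, 5, 10]

rank→(start, suffix):
  0 → (0, 'addcdececafcdd')
  1 → (9, 'afcdd')
  2 → (8, 'cafcdd')
  3 → (11, 'cdd')
  4 → (3, 'cdececafcdd')
  5 → (6, 'cecafcdd')
  6 → (13, 'd')
  7 → (2, 'dcdececafcdd')
  8 → (12, 'dd')
  9 → (1, 'ddcdececafcdd')
  10 → (4, 'dececafcdd')
  11 → (7, 'ecafcdd')
  12 → (5, 'ececafcdd')
  13 → (10, 'fcdd')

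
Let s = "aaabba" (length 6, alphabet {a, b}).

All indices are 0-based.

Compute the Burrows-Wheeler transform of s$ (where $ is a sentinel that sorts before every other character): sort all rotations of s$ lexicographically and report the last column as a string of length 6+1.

rank  rotation last
    0  $aaabba  a
    1  a$aaabb  b
    2  aaabba$  $
    3  aabba$a  a
    4  abba$aa  a
    5  ba$aaab  b
    6  bba$aaa  a

ab$aaba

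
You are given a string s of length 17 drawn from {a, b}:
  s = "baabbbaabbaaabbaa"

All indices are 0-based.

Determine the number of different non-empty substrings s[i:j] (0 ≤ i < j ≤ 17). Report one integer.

sorted suffixes:
  #0 SA[0]=16  'a'
  #1 SA[1]=15  'aa'
  #2 SA[2]=10  'aaabbaa'
  #3 SA[3]=11  'aabbaa'
  #4 SA[4]=6  'aabbaaabbaa'
  #5 SA[5]=1  'aabbbaabbaaabbaa'
  #6 SA[6]=12  'abbaa'
  #7 SA[7]=7  'abbaaabbaa'
  #8 SA[8]=2  'abbbaabbaaabbaa'
  #9 SA[9]=14  'baa'
  #10 SA[10]=9  'baaabbaa'
  #11 SA[11]=5  'baabbaaabbaa'
  #12 SA[12]=0  'baabbbaabbaaabbaa'
  #13 SA[13]=13  'bbaa'
  #14 SA[14]=8  'bbaaabbaa'
  #15 SA[15]=4  'bbaabbaaabbaa'
  #16 SA[16]=3  'bbbaabbaaabbaa'

SA = [16, 15, 10, 11, 6, 1, 12, 7, 2, 14, 9, 5, 0, 13, 8, 4, 3]
rank  pair      lcp
   1  s[16:],s[15:]  1  'a'
   2  s[15:],s[10:]  2  'aa'
   3  s[10:],s[11:]  2  'aa'
   4  s[11:],s[6:]  6  'aabbaa'
   5  s[6:],s[1:]  4  'aabb'
   6  s[1:],s[12:]  1  'a'
   7  s[12:],s[7:]  5  'abbaa'
   8  s[7:],s[2:]  3  'abb'
   9  s[2:],s[14:]  0  ''
  10  s[14:],s[9:]  3  'baa'
  11  s[9:],s[5:]  3  'baa'
  12  s[5:],s[0:]  5  'baabb'
  13  s[0:],s[13:]  1  'b'
  14  s[13:],s[8:]  4  'bbaa'
  15  s[8:],s[4:]  4  'bbaa'
  16  s[4:],s[3:]  2  'bb'

n(n+1)/2 = 17·18/2 = 153
Σ LCP = 0 + 1 + 2 + 2 + 6 + 4 + 1 + 5 + 3 + 0 + 3 + 3 + 5 + 1 + 4 + 4 + 2 = 46
distinct = 153 − 46 = 107

107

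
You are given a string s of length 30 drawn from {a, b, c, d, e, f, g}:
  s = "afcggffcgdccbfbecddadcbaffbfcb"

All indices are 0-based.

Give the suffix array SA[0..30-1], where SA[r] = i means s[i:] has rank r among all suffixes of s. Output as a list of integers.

[19, 0, 23, 29, 22, 14, 12, 26, 28, 21, 11, 10, 16, 7, 2, 18, 20, 9, 17, 15, 13, 25, 27, 6, 1, 24, 5, 8, 4, 3]

rank→(start, suffix):
  0 → (19, 'adcbaffbfcb')
  1 → (0, 'afcggffcgdccbfbecddadcbaffbfcb')
  2 → (23, 'affbfcb')
  3 → (29, 'b')
  4 → (22, 'baffbfcb')
  5 → (14, 'becddadcbaffbfcb')
  6 → (12, 'bfbecddadcbaffbfcb')
  7 → (26, 'bfcb')
  8 → (28, 'cb')
  9 → (21, 'cbaffbfcb')
  10 → (11, 'cbfbecddadcbaffbfcb')
  11 → (10, 'ccbfbecddadcbaffbfcb')
  12 → (16, 'cddadcbaffbfcb')
  13 → (7, 'cgdccbfbecddadcbaffbfcb')
  14 → (2, 'cggffcgdccbfbecddadcbaffbfcb')
  15 → (18, 'dadcbaffbfcb')
  16 → (20, 'dcbaffbfcb')
  17 → (9, 'dccbfbecddadcbaffbfcb')
  18 → (17, 'ddadcbaffbfcb')
  19 → (15, 'ecddadcbaffbfcb')
  20 → (13, 'fbecddadcbaffbfcb')
  21 → (25, 'fbfcb')
  22 → (27, 'fcb')
  23 → (6, 'fcgdccbfbecddadcbaffbfcb')
  24 → (1, 'fcggffcgdccbfbecddadcbaffbfcb')
  25 → (24, 'ffbfcb')
  26 → (5, 'ffcgdccbfbecddadcbaffbfcb')
  27 → (8, 'gdccbfbecddadcbaffbfcb')
  28 → (4, 'gffcgdccbfbecddadcbaffbfcb')
  29 → (3, 'ggffcgdccbfbecddadcbaffbfcb')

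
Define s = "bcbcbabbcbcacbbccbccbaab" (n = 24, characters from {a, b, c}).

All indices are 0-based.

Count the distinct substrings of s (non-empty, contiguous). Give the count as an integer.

rank→(start, suffix):
  0 → (21, 'aab')
  1 → (22, 'ab')
  2 → (5, 'abbcbcacbbccbccbaab')
  3 → (11, 'acbbccbccbaab')
  4 → (23, 'b')
  5 → (20, 'baab')
  6 → (4, 'babbcbcacbbccbccbaab')
  7 → (6, 'bbcbcacbbccbccbaab')
  8 → (13, 'bbccbccbaab')
  9 → (9, 'bcacbbccbccbaab')
  10 → (2, 'bcbabbcbcacbbccbccbaab')
  11 → (7, 'bcbcacbbccbccbaab')
  12 → (0, 'bcbcbabbcbcacbbccbccbaab')
  13 → (17, 'bccbaab')
  14 → (14, 'bccbccbaab')
  15 → (10, 'cacbbccbccbaab')
  16 → (19, 'cbaab')
  17 → (3, 'cbabbcbcacbbccbccbaab')
  18 → (12, 'cbbccbccbaab')
  19 → (8, 'cbcacbbccbccbaab')
  20 → (1, 'cbcbabbcbcacbbccbccbaab')
  21 → (16, 'cbccbaab')
  22 → (18, 'ccbaab')
  23 → (15, 'ccbccbaab')

SA = [21, 22, 5, 11, 23, 20, 4, 6, 13, 9, 2, 7, 0, 17, 14, 10, 19, 3, 12, 8, 1, 16, 18, 15]
i: (SA[i-1],SA[i]) lcp shared
  1: (21,22) 1 'a'
  2: (22,5) 2 'ab'
  3: (5,11) 1 'a'
  4: (11,23) 0 ''
  5: (23,20) 1 'b'
  6: (20,4) 2 'ba'
  7: (4,6) 1 'b'
  8: (6,13) 3 'bbc'
  9: (13,9) 1 'b'
  10: (9,2) 2 'bc'
  11: (2,7) 3 'bcb'
  12: (7,0) 4 'bcbc'
  13: (0,17) 2 'bc'
  14: (17,14) 4 'bccb'
  15: (14,10) 0 ''
  16: (10,19) 1 'c'
  17: (19,3) 3 'cba'
  18: (3,12) 2 'cb'
  19: (12,8) 2 'cb'
  20: (8,1) 3 'cbc'
  21: (1,16) 3 'cbc'
  22: (16,18) 1 'c'
  23: (18,15) 3 'ccb'

n(n+1)/2 = 24·25/2 = 300
Σ LCP = 0 + 1 + 2 + 1 + 0 + 1 + 2 + 1 + 3 + 1 + 2 + 3 + 4 + 2 + 4 + 0 + 1 + 3 + 2 + 2 + 3 + 3 + 1 + 3 = 45
distinct = 300 − 45 = 255

255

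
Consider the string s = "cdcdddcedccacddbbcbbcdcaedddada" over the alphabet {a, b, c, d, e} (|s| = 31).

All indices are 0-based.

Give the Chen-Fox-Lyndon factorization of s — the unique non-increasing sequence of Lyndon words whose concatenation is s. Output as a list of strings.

["cdcdddced", "c", "c", "acddbbcbbcdcaedddad", "a"]

emit factor 1: 'cdcdddced' (i=0, period=9)
emit factor 2: 'c' (i=9, period=1)
emit factor 3: 'c' (i=10, period=1)
emit factor 4: 'acddbbcbbcdcaedddad' (i=11, period=19)
emit factor 5: 'a' (i=30, period=1)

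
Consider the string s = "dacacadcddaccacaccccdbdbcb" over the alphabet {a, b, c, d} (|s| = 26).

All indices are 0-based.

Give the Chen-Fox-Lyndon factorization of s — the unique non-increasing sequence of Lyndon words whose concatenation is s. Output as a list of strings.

["d", "acacadcddaccacaccccdbdbcb"]

emit factor 1: 'd' (i=0, period=1)
emit factor 2: 'acacadcddaccacaccccdbdbcb' (i=1, period=25)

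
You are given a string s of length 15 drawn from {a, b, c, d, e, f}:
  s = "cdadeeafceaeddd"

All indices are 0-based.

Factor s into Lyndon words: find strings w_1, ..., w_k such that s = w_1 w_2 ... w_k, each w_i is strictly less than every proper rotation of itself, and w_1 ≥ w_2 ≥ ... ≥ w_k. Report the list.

emit factor 1: 'cd' (i=0, period=2)
emit factor 2: 'adeeafceaeddd' (i=2, period=13)

["cd", "adeeafceaeddd"]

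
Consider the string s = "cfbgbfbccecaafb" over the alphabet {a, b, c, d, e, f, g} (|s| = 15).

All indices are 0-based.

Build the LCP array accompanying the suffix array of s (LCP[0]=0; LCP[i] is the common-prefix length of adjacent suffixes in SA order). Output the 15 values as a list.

rank→(start, suffix):
  0 → (11, 'aafb')
  1 → (12, 'afb')
  2 → (14, 'b')
  3 → (6, 'bccecaafb')
  4 → (4, 'bfbccecaafb')
  5 → (2, 'bgbfbccecaafb')
  6 → (10, 'caafb')
  7 → (7, 'ccecaafb')
  8 → (8, 'cecaafb')
  9 → (0, 'cfbgbfbccecaafb')
  10 → (9, 'ecaafb')
  11 → (13, 'fb')
  12 → (5, 'fbccecaafb')
  13 → (1, 'fbgbfbccecaafb')
  14 → (3, 'gbfbccecaafb')

SA = [11, 12, 14, 6, 4, 2, 10, 7, 8, 0, 9, 13, 5, 1, 3]
[i] adj suffixes → lcp
  [1] 11/12 → 1 ('a')
  [2] 12/14 → 0 ('')
  [3] 14/6 → 1 ('b')
  [4] 6/4 → 1 ('b')
  [5] 4/2 → 1 ('b')
  [6] 2/10 → 0 ('')
  [7] 10/7 → 1 ('c')
  [8] 7/8 → 1 ('c')
  [9] 8/0 → 1 ('c')
  [10] 0/9 → 0 ('')
  [11] 9/13 → 0 ('')
  [12] 13/5 → 2 ('fb')
  [13] 5/1 → 2 ('fb')
  [14] 1/3 → 0 ('')

[0, 1, 0, 1, 1, 1, 0, 1, 1, 1, 0, 0, 2, 2, 0]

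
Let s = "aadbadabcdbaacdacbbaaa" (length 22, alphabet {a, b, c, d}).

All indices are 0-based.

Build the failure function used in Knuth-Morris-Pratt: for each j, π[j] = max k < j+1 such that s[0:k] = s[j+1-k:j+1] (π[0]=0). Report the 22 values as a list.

π[0] = 0
j=1 s[j]='a': π[1]=1 (border 'a')
j=2 s[j]='d': k: 1→0; π[2]=0 (border '')
j=3 s[j]='b': π[3]=0 (border '')
j=4 s[j]='a': π[4]=1 (border 'a')
j=5 s[j]='d': k: 1→0; π[5]=0 (border '')
j=6 s[j]='a': π[6]=1 (border 'a')
j=7 s[j]='b': k: 1→0; π[7]=0 (border '')
j=8 s[j]='c': π[8]=0 (border '')
j=9 s[j]='d': π[9]=0 (border '')
j=10 s[j]='b': π[10]=0 (border '')
j=11 s[j]='a': π[11]=1 (border 'a')
j=12 s[j]='a': π[12]=2 (border 'aa')
j=13 s[j]='c': k: 2→1→0; π[13]=0 (border '')
j=14 s[j]='d': π[14]=0 (border '')
j=15 s[j]='a': π[15]=1 (border 'a')
j=16 s[j]='c': k: 1→0; π[16]=0 (border '')
j=17 s[j]='b': π[17]=0 (border '')
j=18 s[j]='b': π[18]=0 (border '')
j=19 s[j]='a': π[19]=1 (border 'a')
j=20 s[j]='a': π[20]=2 (border 'aa')
j=21 s[j]='a': k: 2→1; π[21]=2 (border 'aa')

[0, 1, 0, 0, 1, 0, 1, 0, 0, 0, 0, 1, 2, 0, 0, 1, 0, 0, 0, 1, 2, 2]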